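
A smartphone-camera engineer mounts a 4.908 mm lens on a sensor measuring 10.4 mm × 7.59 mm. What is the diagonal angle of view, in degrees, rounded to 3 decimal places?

105.356°

Sensor diagonal = √(10.4² + 7.59²) = √165.7681 ≈ 12.8751 mm.
Angle of view α = 2·arctan(d/2f) with d = 12.8751 mm and f = 4.908 mm.
d/2f = 1.31164; arctan(1.31164) ≈ 52.6780°, so α ≈ 105.3561°.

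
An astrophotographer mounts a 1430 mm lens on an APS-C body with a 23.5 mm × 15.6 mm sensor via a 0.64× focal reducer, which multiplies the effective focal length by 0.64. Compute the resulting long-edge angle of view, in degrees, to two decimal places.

1.47°

Effective focal length f = 1430 × 0.64 = 915.2 mm.
α = 2·arctan(23.5 / (2 × 915.2)) = 2·arctan(0.01284) ≈ 1.4711°.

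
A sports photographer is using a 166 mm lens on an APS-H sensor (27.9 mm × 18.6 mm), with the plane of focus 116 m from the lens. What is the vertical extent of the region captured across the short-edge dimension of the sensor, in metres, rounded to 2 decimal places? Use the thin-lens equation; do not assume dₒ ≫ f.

dₒ: 116 m = 116000 mm.
Similar triangles through the lens centre give W/dₒ = h/dᵢ; with 1/f = 1/dₒ + 1/dᵢ this gives W = h·(dₒ − f)/f.
W = 18.6 mm × (116000 − 166) / 166 = 18.6 × 697.7952 ≈ 12978.990 mm = 12.979 m.

12.98 m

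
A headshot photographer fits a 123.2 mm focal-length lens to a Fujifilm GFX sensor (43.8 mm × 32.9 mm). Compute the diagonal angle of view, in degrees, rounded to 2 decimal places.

Sensor diagonal = √(43.8² + 32.9²) = √3000.8500 ≈ 54.7800 mm.
Angle of view α = 2·arctan(d/2f) with d = 54.7800 mm and f = 123.2 mm.
d/2f = 0.22232; arctan(0.22232) ≈ 12.5342°, so α ≈ 25.0685°.

25.07°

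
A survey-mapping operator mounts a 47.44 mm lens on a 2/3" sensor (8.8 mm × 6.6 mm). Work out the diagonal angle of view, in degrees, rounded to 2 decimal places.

Sensor diagonal = √(8.8² + 6.6²) = √121.0000 ≈ 11.0000 mm.
Angle of view α = 2·arctan(d/2f) with d = 11.0000 mm and f = 47.44 mm.
d/2f = 0.11594; arctan(0.11594) ≈ 6.6131°, so α ≈ 13.2262°.

13.23°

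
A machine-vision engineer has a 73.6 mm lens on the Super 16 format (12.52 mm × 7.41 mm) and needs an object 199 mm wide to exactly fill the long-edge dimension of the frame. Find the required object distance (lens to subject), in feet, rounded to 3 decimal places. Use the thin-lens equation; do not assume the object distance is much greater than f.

Magnification m = w/W = dᵢ/dₒ; combined with 1/f = 1/dₒ + 1/dᵢ this gives dₒ = f·(1 + W/w).
dₒ = 73.6 mm × (1 + 199/12.52) = 73.6 × 16.8946 ≈ 1243.440 mm = 1243.440/304.8 ft = 4.07953 ft.

4.080 ft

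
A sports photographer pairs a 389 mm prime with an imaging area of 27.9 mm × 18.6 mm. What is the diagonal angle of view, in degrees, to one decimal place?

Sensor diagonal = √(27.9² + 18.6²) = √1124.3700 ≈ 33.5316 mm.
Angle of view α = 2·arctan(d/2f) with d = 33.5316 mm and f = 389 mm.
d/2f = 0.04310; arctan(0.04310) ≈ 2.4679°, so α ≈ 4.9358°.

4.9°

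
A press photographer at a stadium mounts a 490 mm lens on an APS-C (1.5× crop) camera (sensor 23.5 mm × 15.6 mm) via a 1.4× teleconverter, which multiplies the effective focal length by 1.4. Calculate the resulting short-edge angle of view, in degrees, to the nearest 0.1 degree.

Effective focal length f = 490 × 1.4 = 686 mm.
α = 2·arctan(15.6 / (2 × 686)) = 2·arctan(0.01137) ≈ 1.3029°.

1.3°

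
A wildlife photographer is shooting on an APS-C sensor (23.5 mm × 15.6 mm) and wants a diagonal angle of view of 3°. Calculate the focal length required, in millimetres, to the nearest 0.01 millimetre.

Sensor diagonal = √(23.5² + 15.6²) = √795.6100 ≈ 28.2066 mm.
From α = 2·arctan(d/2f) we get f = d / (2·tan(α/2)).
With d = 28.2066 mm and α/2 = 1.5°, tan(α/2) ≈ 0.02619, so f ≈ 28.2066 / 0.05237 ≈ 538.5825 mm.

538.58 mm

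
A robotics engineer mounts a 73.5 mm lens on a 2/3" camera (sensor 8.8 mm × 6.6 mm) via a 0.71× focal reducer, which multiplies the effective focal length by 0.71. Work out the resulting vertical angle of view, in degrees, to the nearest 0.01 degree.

Effective focal length f = 73.5 × 0.71 = 52.185 mm.
α = 2·arctan(6.6 / (2 × 52.185)) = 2·arctan(0.06324) ≈ 7.2367°.

7.24°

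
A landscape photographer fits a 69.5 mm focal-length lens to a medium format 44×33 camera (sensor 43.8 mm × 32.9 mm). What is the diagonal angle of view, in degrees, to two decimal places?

43.02°

Sensor diagonal = √(43.8² + 32.9²) = √3000.8500 ≈ 54.7800 mm.
Angle of view α = 2·arctan(d/2f) with d = 54.7800 mm and f = 69.5 mm.
d/2f = 0.39410; arctan(0.39410) ≈ 21.5094°, so α ≈ 43.0189°.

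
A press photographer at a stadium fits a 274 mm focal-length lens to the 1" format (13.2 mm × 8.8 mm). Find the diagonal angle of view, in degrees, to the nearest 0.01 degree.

3.32°

Sensor diagonal = √(13.2² + 8.8²) = √251.6800 ≈ 15.8644 mm.
Angle of view α = 2·arctan(d/2f) with d = 15.8644 mm and f = 274 mm.
d/2f = 0.02895; arctan(0.02895) ≈ 1.6582°, so α ≈ 3.3165°.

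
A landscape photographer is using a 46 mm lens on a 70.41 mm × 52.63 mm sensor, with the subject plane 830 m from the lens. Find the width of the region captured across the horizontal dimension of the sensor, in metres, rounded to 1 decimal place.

1270.4 m

dₒ: 830 m = 830000 mm.
Similar triangles through the lens centre give W/dₒ = w/dᵢ; with 1/f = 1/dₒ + 1/dᵢ this gives W = w·(dₒ − f)/f.
W = 70.41 mm × (830000 − 46) / 46 = 70.41 × 18042.4783 ≈ 1270370.894 mm = 1270.37 m.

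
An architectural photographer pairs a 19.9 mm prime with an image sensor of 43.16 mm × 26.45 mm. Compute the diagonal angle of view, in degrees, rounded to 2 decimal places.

103.65°

Sensor diagonal = √(43.16² + 26.45²) = √2562.3881 ≈ 50.6200 mm.
Angle of view α = 2·arctan(d/2f) with d = 50.6200 mm and f = 19.9 mm.
d/2f = 1.27186; arctan(1.27186) ≈ 51.8238°, so α ≈ 103.6476°.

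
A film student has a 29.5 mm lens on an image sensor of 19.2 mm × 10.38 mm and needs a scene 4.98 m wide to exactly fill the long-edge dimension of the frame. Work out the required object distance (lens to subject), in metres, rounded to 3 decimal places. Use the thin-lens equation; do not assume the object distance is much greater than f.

7.681 m

W: 4.98 m = 4980 mm.
Magnification m = w/W = dᵢ/dₒ; combined with 1/f = 1/dₒ + 1/dᵢ this gives dₒ = f·(1 + W/w).
dₒ = 29.5 mm × (1 + 4980/19.2) = 29.5 × 260.3750 ≈ 7681.062 mm = 7.68106 m.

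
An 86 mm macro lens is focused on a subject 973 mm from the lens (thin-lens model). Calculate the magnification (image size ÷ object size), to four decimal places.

0.0970×

Thin lens: 1/f = 1/dₒ + 1/dᵢ → 1/dᵢ = 1/86 − 1/973 = 0.0106002 mm⁻¹, so dᵢ ≈ 94.3382 mm.
Magnification m = dᵢ/dₒ = 94.3382/973 ≈ 0.09696.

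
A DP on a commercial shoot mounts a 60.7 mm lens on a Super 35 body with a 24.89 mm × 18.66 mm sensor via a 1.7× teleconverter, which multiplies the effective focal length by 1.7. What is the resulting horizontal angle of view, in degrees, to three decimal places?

Effective focal length f = 60.7 × 1.7 = 103.19 mm.
α = 2·arctan(24.89 / (2 × 103.19)) = 2·arctan(0.12060) ≈ 13.7536°.

13.754°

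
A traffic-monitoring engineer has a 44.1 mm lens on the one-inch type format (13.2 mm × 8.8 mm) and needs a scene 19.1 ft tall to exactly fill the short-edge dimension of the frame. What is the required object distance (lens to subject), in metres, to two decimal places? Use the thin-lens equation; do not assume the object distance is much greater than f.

29.22 m

W: 19.1 ft × 304.8 mm/ft = 5821.68 mm.
Magnification m = h/W = dᵢ/dₒ; combined with 1/f = 1/dₒ + 1/dᵢ this gives dₒ = f·(1 + W/h).
dₒ = 44.1 mm × (1 + 5821.68/8.8) = 44.1 × 662.5545 ≈ 29218.655 mm = 29.2187 m.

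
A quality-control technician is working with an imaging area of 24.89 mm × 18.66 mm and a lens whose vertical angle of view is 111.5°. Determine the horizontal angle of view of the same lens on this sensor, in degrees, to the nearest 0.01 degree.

125.92°

From the vertical AOV: f = 18.66 / (2·tan(55.75°)) = 18.66 / 2.93739 ≈ 6.3526 mm.
Horizontal AOV = 2·arctan(24.89 / (2 × 6.3526)) = 2·arctan(1.95905) ≈ 125.9158°.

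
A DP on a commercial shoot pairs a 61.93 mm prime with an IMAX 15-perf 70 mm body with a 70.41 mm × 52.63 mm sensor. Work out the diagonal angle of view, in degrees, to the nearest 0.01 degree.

70.73°

Sensor diagonal = √(70.41² + 52.63²) = √7727.4850 ≈ 87.9061 mm.
Angle of view α = 2·arctan(d/2f) with d = 87.9061 mm and f = 61.93 mm.
d/2f = 0.70972; arctan(0.70972) ≈ 35.3641°, so α ≈ 70.7283°.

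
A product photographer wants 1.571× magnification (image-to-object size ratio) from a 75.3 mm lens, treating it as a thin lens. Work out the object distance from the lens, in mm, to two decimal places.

123.23 mm

With m = dᵢ/dₒ and 1/f = 1/dₒ + 1/dᵢ, substituting dᵢ = m·dₒ gives 1/f = (1 + 1/m)/dₒ, hence dₒ = f·(1 + 1/m).
dₒ = 75.3 × (1 + 1/1.571) = 75.3 × 1.63654 ≈ 123.231 mm.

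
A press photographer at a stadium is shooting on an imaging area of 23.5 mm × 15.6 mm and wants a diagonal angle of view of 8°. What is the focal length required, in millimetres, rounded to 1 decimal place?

201.7 mm

Sensor diagonal = √(23.5² + 15.6²) = √795.6100 ≈ 28.2066 mm.
From α = 2·arctan(d/2f) we get f = d / (2·tan(α/2)).
With d = 28.2066 mm and α/2 = 4°, tan(α/2) ≈ 0.06993, so f ≈ 28.2066 / 0.13985 ≈ 201.6863 mm.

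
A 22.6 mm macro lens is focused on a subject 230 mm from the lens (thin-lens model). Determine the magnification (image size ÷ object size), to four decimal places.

Thin lens: 1/f = 1/dₒ + 1/dᵢ → 1/dᵢ = 1/22.6 − 1/230 = 0.0399000 mm⁻¹, so dᵢ ≈ 25.0627 mm.
Magnification m = dᵢ/dₒ = 25.0627/230 ≈ 0.10897.

0.1090×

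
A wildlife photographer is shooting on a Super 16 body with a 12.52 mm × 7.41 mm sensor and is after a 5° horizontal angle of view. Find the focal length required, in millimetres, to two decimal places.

From α = 2·arctan(w/2f) we get f = w / (2·tan(α/2)).
With w = 12.52 mm and α/2 = 2.5°, tan(α/2) ≈ 0.04366, so f ≈ 12.52 / 0.08732 ≈ 143.3776 mm.

143.38 mm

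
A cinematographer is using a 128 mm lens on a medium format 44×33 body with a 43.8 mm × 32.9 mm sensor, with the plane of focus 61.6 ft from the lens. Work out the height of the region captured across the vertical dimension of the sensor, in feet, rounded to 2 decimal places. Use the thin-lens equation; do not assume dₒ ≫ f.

dₒ: 61.6 ft × 304.8 mm/ft = 18775.68 mm.
Similar triangles through the lens centre give W/dₒ = h/dᵢ; with 1/f = 1/dₒ + 1/dᵢ this gives W = h·(dₒ − f)/f.
W = 32.9 mm × (18775.7 − 128) / 128 = 32.9 × 145.6850 ≈ 4793.036 mm = 4793.036/304.8 ft = 15.7252 ft.

15.73 ft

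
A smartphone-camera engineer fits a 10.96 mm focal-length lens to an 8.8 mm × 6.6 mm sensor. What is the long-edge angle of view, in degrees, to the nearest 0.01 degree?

Angle of view α = 2·arctan(w/2f) with w = 8.8 mm and f = 10.96 mm.
w/2f = 0.40146; arctan(0.40146) ≈ 21.8735°, so α ≈ 43.7470°.

43.75°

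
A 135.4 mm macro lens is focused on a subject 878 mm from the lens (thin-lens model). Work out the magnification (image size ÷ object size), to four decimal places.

Thin lens: 1/f = 1/dₒ + 1/dᵢ → 1/dᵢ = 1/135.4 − 1/878 = 0.0062466 mm⁻¹, so dᵢ ≈ 160.0878 mm.
Magnification m = dᵢ/dₒ = 160.0878/878 ≈ 0.18233.

0.1823×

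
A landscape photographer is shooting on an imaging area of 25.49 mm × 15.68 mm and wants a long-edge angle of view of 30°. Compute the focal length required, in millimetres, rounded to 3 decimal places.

From α = 2·arctan(w/2f) we get f = w / (2·tan(α/2)).
With w = 25.49 mm and α/2 = 15°, tan(α/2) ≈ 0.26795, so f ≈ 25.49 / 0.53590 ≈ 47.5650 mm.

47.565 mm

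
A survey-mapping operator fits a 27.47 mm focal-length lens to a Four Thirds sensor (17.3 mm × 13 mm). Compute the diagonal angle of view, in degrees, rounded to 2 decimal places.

43.00°

Sensor diagonal = √(17.3² + 13²) = √468.2900 ≈ 21.6400 mm.
Angle of view α = 2·arctan(d/2f) with d = 21.6400 mm and f = 27.47 mm.
d/2f = 0.39388; arctan(0.39388) ≈ 21.4987°, so α ≈ 42.9974°.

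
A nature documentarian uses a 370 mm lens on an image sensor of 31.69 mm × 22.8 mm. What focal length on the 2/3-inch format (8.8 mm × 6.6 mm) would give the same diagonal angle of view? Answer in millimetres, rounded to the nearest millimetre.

Sensor diagonal = √(31.69² + 22.8²) = √1524.0961 ≈ 39.0397 mm.
Sensor diagonal = √(8.8² + 6.6²) = √121.0000 ≈ 11.0000 mm.
Equal angle of view means equal diagonal/f ratio, so f₂ = f₁ · (diagonal₂/diagonal₁) = 370 × 11.0000/39.0397.
f₂ = 370 × 0.28176 ≈ 104.253 mm.

104 mm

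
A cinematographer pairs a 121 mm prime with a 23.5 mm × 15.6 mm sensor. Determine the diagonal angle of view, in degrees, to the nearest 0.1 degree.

13.3°

Sensor diagonal = √(23.5² + 15.6²) = √795.6100 ≈ 28.2066 mm.
Angle of view α = 2·arctan(d/2f) with d = 28.2066 mm and f = 121 mm.
d/2f = 0.11656; arctan(0.11656) ≈ 6.6482°, so α ≈ 13.2963°.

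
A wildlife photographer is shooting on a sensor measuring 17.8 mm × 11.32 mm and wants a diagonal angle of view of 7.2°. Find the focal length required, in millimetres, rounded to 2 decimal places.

167.64 mm

Sensor diagonal = √(17.8² + 11.32²) = √444.9824 ≈ 21.0946 mm.
From α = 2·arctan(d/2f) we get f = d / (2·tan(α/2)).
With d = 21.0946 mm and α/2 = 3.6°, tan(α/2) ≈ 0.06291, so f ≈ 21.0946 / 0.12583 ≈ 167.6446 mm.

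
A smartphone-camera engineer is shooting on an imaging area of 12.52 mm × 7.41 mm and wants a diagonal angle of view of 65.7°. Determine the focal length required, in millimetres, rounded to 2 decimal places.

Sensor diagonal = √(12.52² + 7.41²) = √211.6585 ≈ 14.5485 mm.
From α = 2·arctan(d/2f) we get f = d / (2·tan(α/2)).
With d = 14.5485 mm and α/2 = 32.85°, tan(α/2) ≈ 0.64569, so f ≈ 14.5485 / 1.29138 ≈ 11.2658 mm.

11.27 mm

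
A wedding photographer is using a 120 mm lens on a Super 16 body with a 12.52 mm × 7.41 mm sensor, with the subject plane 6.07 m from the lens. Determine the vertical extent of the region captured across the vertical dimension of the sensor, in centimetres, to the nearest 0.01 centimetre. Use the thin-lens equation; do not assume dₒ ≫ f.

dₒ: 6.07 m = 6070 mm.
Similar triangles through the lens centre give W/dₒ = h/dᵢ; with 1/f = 1/dₒ + 1/dᵢ this gives W = h·(dₒ − f)/f.
W = 7.41 mm × (6070 − 120) / 120 = 7.41 × 49.5833 ≈ 367.413 mm = 36.7413 cm.

36.74 cm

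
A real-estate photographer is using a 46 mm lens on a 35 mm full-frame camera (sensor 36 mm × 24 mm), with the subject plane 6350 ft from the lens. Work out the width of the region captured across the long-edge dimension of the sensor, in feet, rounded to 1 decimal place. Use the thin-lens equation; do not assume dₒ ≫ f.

dₒ: 6350 ft × 304.8 mm/ft = 1935479.94 mm.
Similar triangles through the lens centre give W/dₒ = w/dᵢ; with 1/f = 1/dₒ + 1/dᵢ this gives W = w·(dₒ − f)/f.
W = 36 mm × (1.93548e+06 − 46) / 46 = 36 × 42074.6508 ≈ 1514687.430 mm = 1514687.430/304.8 ft = 4969.45 ft.

4969.4 ft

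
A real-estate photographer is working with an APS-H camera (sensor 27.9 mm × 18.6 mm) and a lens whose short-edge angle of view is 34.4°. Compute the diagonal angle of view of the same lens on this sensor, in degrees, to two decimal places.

From the short-edge AOV: f = 18.6 / (2·tan(17.2°)) = 18.6 / 0.61910 ≈ 30.0434 mm.
Sensor diagonal = √(27.9² + 18.6²) = √1124.3700 ≈ 33.5316 mm.
Diagonal AOV = 2·arctan(33.5316 / (2 × 30.0434)) = 2·arctan(0.55805) ≈ 58.3276°.

58.33°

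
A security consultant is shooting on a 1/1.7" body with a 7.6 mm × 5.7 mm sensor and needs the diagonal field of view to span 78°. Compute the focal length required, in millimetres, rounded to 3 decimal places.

Sensor diagonal = √(7.6² + 5.7²) = √90.2500 ≈ 9.5000 mm.
From α = 2·arctan(d/2f) we get f = d / (2·tan(α/2)).
With d = 9.5000 mm and α/2 = 39°, tan(α/2) ≈ 0.80978, so f ≈ 9.5000 / 1.61957 ≈ 5.8658 mm.

5.866 mm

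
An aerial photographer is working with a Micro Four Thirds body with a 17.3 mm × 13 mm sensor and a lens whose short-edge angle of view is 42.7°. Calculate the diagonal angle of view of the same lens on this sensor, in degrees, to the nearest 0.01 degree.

From the short-edge AOV: f = 13 / (2·tan(21.35°)) = 13 / 0.78178 ≈ 16.6287 mm.
Sensor diagonal = √(17.3² + 13²) = √468.2900 ≈ 21.6400 mm.
Diagonal AOV = 2·arctan(21.6400 / (2 × 16.6287)) = 2·arctan(0.65068) ≈ 66.1026°.

66.10°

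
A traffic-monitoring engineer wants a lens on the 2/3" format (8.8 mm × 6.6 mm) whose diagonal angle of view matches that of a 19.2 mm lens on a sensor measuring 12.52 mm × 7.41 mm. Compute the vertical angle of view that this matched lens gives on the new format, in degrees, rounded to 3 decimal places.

25.614°

Sensor diagonal = √(12.52² + 7.41²) = √211.6585 ≈ 14.5485 mm.
Sensor diagonal = √(8.8² + 6.6²) = √121.0000 ≈ 11.0000 mm.
Equal diagonal AOV ⇒ f₂ = f₁ · 11.0000/14.5485 = 19.2 × 0.75609 ≈ 14.5170 mm.
Vertical AOV on the new format = 2·arctan(6.6 / (2 × 14.5170)) = 2·arctan(0.22732) ≈ 25.6137°.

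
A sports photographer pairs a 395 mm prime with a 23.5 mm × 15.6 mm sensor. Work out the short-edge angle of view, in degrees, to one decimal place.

Angle of view α = 2·arctan(h/2f) with h = 15.6 mm and f = 395 mm.
h/2f = 0.01975; arctan(0.01975) ≈ 1.1313°, so α ≈ 2.2625°.

2.3°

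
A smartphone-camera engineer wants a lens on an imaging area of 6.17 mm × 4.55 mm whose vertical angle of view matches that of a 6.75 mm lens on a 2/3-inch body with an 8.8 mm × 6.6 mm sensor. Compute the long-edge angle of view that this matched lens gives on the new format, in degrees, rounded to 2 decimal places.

Equal vertical AOV ⇒ f₂ = f₁ · 4.55/6.6 = 6.75 × 0.68939 ≈ 4.6534 mm.
Long-edge AOV on the new format = 2·arctan(6.17 / (2 × 4.6534)) = 2·arctan(0.66295) ≈ 67.0852°.

67.09°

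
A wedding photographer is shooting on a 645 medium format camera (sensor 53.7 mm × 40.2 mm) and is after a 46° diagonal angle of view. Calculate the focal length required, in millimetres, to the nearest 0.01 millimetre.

79.02 mm

Sensor diagonal = √(53.7² + 40.2²) = √4499.7300 ≈ 67.0800 mm.
From α = 2·arctan(d/2f) we get f = d / (2·tan(α/2)).
With d = 67.0800 mm and α/2 = 23°, tan(α/2) ≈ 0.42447, so f ≈ 67.0800 / 0.84895 ≈ 79.0153 mm.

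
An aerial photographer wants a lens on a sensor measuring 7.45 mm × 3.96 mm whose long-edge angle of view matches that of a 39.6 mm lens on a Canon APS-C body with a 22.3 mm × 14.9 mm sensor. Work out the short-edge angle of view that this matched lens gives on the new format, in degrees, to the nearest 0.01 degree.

Equal long-edge AOV ⇒ f₂ = f₁ · 7.45/22.3 = 39.6 × 0.33408 ≈ 13.2296 mm.
Short-edge AOV on the new format = 2·arctan(3.96 / (2 × 13.2296)) = 2·arctan(0.14966) ≈ 17.0239°.

17.02°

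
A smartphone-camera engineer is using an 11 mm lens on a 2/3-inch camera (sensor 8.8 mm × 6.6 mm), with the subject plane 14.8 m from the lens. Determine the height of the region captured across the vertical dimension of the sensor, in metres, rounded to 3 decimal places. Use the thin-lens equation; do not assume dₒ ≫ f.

8.873 m

dₒ: 14.8 m = 14800 mm.
Similar triangles through the lens centre give W/dₒ = h/dᵢ; with 1/f = 1/dₒ + 1/dᵢ this gives W = h·(dₒ − f)/f.
W = 6.6 mm × (14800 − 11) / 11 = 6.6 × 1344.4545 ≈ 8873.400 mm = 8.8734 m.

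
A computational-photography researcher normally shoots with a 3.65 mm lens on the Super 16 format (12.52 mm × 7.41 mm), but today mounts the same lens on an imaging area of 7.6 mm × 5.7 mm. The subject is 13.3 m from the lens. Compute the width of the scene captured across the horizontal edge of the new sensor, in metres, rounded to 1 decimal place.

27.7 m

The focal length stays 3.65 mm; the relevant sensor dimension is now w = 7.6 mm. Object distance dₒ = 13.3 m = 13300 mm.
Thin-lens field width W = w·(dₒ − f)/f = 7.6 × (13300 − 3.65)/3.65 ≈ 27685.551 mm = 27.6856 m.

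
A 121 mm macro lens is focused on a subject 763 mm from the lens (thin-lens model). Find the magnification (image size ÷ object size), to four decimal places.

Thin lens: 1/f = 1/dₒ + 1/dᵢ → 1/dᵢ = 1/121 − 1/763 = 0.0069538 mm⁻¹, so dᵢ ≈ 143.8053 mm.
Magnification m = dᵢ/dₒ = 143.8053/763 ≈ 0.18847.

0.1885×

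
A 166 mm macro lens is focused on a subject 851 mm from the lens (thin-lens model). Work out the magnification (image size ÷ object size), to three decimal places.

0.242×

Thin lens: 1/f = 1/dₒ + 1/dᵢ → 1/dᵢ = 1/166 − 1/851 = 0.0048490 mm⁻¹, so dᵢ ≈ 206.2277 mm.
Magnification m = dᵢ/dₒ = 206.2277/851 ≈ 0.24234.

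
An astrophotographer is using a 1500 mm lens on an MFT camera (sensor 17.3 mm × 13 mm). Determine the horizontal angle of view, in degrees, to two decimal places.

0.66°

Angle of view α = 2·arctan(w/2f) with w = 17.3 mm and f = 1500 mm.
w/2f = 0.00577; arctan(0.00577) ≈ 0.3304°, so α ≈ 0.6608°.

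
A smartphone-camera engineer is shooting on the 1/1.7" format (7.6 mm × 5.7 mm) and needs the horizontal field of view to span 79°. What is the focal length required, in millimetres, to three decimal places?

4.610 mm

From α = 2·arctan(w/2f) we get f = w / (2·tan(α/2)).
With w = 7.6 mm and α/2 = 39.5°, tan(α/2) ≈ 0.82434, so f ≈ 7.6 / 1.64867 ≈ 4.6098 mm.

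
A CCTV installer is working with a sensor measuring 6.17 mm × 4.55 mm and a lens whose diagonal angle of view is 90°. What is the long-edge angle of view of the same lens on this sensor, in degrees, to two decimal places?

Sensor diagonal = √(6.17² + 4.55²) = √58.7714 ≈ 7.6663 mm.
From the diagonal AOV: f = 7.6663 / (2·tan(45°)) = 7.6663 / 2.00000 ≈ 3.8331 mm.
Long-edge AOV = 2·arctan(6.17 / (2 × 3.8331)) = 2·arctan(0.80483) ≈ 77.6560°.

77.66°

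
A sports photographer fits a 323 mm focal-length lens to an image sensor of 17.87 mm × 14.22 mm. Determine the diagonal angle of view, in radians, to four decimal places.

Sensor diagonal = √(17.87² + 14.22²) = √521.5453 ≈ 22.8374 mm.
Angle of view α = 2·arctan(d/2f) with d = 22.8374 mm and f = 323 mm.
d/2f = 0.03535; arctan(0.03535) ≈ 0.0353 rad, so α ≈ 0.0707 rad.

0.0707 rad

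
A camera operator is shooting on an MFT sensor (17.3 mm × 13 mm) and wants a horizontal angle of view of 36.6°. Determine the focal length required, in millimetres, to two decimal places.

26.16 mm

From α = 2·arctan(w/2f) we get f = w / (2·tan(α/2)).
With w = 17.3 mm and α/2 = 18.3°, tan(α/2) ≈ 0.33072, so f ≈ 17.3 / 0.66144 ≈ 26.1552 mm.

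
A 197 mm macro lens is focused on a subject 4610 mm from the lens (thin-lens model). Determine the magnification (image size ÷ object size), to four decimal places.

0.0446×

Thin lens: 1/f = 1/dₒ + 1/dᵢ → 1/dᵢ = 1/197 − 1/4610 = 0.0048592 mm⁻¹, so dᵢ ≈ 205.7942 mm.
Magnification m = dᵢ/dₒ = 205.7942/4610 ≈ 0.04464.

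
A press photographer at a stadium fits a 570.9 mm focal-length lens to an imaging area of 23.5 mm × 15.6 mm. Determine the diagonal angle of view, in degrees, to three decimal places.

Sensor diagonal = √(23.5² + 15.6²) = √795.6100 ≈ 28.2066 mm.
Angle of view α = 2·arctan(d/2f) with d = 28.2066 mm and f = 570.9 mm.
d/2f = 0.02470; arctan(0.02470) ≈ 1.4151°, so α ≈ 2.8302°.

2.830°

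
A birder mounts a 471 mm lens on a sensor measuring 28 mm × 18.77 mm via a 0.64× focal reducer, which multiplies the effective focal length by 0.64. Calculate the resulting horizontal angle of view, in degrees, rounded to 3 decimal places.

Effective focal length f = 471 × 0.64 = 301.44 mm.
α = 2·arctan(28 / (2 × 301.44)) = 2·arctan(0.04644) ≈ 5.3182°.

5.318°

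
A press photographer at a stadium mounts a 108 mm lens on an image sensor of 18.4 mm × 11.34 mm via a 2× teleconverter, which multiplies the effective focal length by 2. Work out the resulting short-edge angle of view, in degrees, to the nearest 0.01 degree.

Effective focal length f = 108 × 2 = 216 mm.
α = 2·arctan(11.34 / (2 × 216)) = 2·arctan(0.02625) ≈ 3.0073°.

3.01°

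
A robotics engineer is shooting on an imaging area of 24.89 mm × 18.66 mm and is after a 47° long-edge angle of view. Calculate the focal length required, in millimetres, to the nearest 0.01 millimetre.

28.62 mm

From α = 2·arctan(w/2f) we get f = w / (2·tan(α/2)).
With w = 24.89 mm and α/2 = 23.5°, tan(α/2) ≈ 0.43481, so f ≈ 24.89 / 0.86962 ≈ 28.6215 mm.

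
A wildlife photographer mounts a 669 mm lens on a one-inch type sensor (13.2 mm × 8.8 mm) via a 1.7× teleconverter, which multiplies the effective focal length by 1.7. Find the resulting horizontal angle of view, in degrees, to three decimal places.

0.665°

Effective focal length f = 669 × 1.7 = 1137.3 mm.
α = 2·arctan(13.2 / (2 × 1137.3)) = 2·arctan(0.00580) ≈ 0.6650°.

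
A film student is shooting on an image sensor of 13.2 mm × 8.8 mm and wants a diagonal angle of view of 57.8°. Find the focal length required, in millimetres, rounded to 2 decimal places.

14.37 mm

Sensor diagonal = √(13.2² + 8.8²) = √251.6800 ≈ 15.8644 mm.
From α = 2·arctan(d/2f) we get f = d / (2·tan(α/2)).
With d = 15.8644 mm and α/2 = 28.9°, tan(α/2) ≈ 0.55203, so f ≈ 15.8644 / 1.10406 ≈ 14.3692 mm.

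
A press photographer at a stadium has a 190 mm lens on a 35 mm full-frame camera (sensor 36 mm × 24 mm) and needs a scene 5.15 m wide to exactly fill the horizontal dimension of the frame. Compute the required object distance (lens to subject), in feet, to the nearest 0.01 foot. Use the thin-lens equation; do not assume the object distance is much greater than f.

89.80 ft

W: 5.15 m = 5150 mm.
Magnification m = w/W = dᵢ/dₒ; combined with 1/f = 1/dₒ + 1/dᵢ this gives dₒ = f·(1 + W/w).
dₒ = 190 mm × (1 + 5150/36) = 190 × 144.0556 ≈ 27370.556 mm = 27370.556/304.8 ft = 89.7984 ft.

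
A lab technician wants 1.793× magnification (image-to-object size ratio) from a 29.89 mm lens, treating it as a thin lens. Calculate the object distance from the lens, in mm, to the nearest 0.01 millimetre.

With m = dᵢ/dₒ and 1/f = 1/dₒ + 1/dᵢ, substituting dᵢ = m·dₒ gives 1/f = (1 + 1/m)/dₒ, hence dₒ = f·(1 + 1/m).
dₒ = 29.89 × (1 + 1/1.793) = 29.89 × 1.55772 ≈ 46.560 mm.

46.56 mm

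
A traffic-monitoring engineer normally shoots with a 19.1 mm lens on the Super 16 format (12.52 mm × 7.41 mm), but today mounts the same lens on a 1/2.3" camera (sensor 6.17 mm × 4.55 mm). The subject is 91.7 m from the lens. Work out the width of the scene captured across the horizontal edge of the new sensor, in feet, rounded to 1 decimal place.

The focal length stays 19.1 mm; the relevant sensor dimension is now w = 6.17 mm. Object distance dₒ = 91.7 m = 91700 mm.
Thin-lens field width W = w·(dₒ − f)/f = 6.17 × (91700 − 19.1)/19.1 ≈ 29616.291 mm = 29616.291/304.8 ft = 97.1663 ft.

97.2 ft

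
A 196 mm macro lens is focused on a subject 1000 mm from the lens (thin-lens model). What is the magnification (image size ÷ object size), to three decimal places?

0.244×

Thin lens: 1/f = 1/dₒ + 1/dᵢ → 1/dᵢ = 1/196 − 1/1000 = 0.0041020 mm⁻¹, so dᵢ ≈ 243.7811 mm.
Magnification m = dᵢ/dₒ = 243.7811/1000 ≈ 0.24378.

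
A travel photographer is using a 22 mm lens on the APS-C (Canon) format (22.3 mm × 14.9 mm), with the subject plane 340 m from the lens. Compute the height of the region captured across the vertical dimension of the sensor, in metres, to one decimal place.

230.3 m

dₒ: 340 m = 340000 mm.
Similar triangles through the lens centre give W/dₒ = h/dᵢ; with 1/f = 1/dₒ + 1/dᵢ this gives W = h·(dₒ − f)/f.
W = 14.9 mm × (340000 − 22) / 22 = 14.9 × 15453.5455 ≈ 230257.827 mm = 230.258 m.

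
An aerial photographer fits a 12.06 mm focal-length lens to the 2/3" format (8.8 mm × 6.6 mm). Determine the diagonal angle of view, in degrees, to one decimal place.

Sensor diagonal = √(8.8² + 6.6²) = √121.0000 ≈ 11.0000 mm.
Angle of view α = 2·arctan(d/2f) with d = 11.0000 mm and f = 12.06 mm.
d/2f = 0.45605; arctan(0.45605) ≈ 24.5155°, so α ≈ 49.0310°.

49.0°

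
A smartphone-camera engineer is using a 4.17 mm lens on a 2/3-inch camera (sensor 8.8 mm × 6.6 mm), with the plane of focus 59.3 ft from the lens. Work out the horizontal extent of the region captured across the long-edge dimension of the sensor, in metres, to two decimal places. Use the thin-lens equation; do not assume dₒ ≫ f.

dₒ: 59.3 ft × 304.8 mm/ft = 18074.64 mm.
Similar triangles through the lens centre give W/dₒ = w/dᵢ; with 1/f = 1/dₒ + 1/dᵢ this gives W = w·(dₒ − f)/f.
W = 8.8 mm × (18074.6 − 4.17) / 4.17 = 8.8 × 4333.4459 ≈ 38134.324 mm = 38.1343 m.

38.13 m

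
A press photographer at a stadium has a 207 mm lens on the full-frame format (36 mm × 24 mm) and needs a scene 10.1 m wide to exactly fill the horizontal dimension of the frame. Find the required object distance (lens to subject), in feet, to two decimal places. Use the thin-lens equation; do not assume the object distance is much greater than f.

W: 10.1 m = 10100 mm.
Magnification m = w/W = dᵢ/dₒ; combined with 1/f = 1/dₒ + 1/dᵢ this gives dₒ = f·(1 + W/w).
dₒ = 207 mm × (1 + 10100/36) = 207 × 281.5556 ≈ 58282.000 mm = 58282.000/304.8 ft = 191.214 ft.

191.21 ft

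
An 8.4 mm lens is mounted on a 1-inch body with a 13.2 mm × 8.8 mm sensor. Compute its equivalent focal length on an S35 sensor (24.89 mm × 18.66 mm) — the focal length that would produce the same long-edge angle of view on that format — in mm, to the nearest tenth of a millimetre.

15.8 mm

Equal angle of view means equal width/f ratio, so f₂ = f₁ · (width₂/width₁) = 8.4 × 24.89/13.2.
f₂ = 8.4 × 1.88561 ≈ 15.839 mm.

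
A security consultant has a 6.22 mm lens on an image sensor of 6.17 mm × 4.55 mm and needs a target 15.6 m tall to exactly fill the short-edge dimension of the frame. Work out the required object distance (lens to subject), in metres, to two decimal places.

21.33 m

W: 15.6 m = 15600 mm.
Magnification m = h/W = dᵢ/dₒ; combined with 1/f = 1/dₒ + 1/dᵢ this gives dₒ = f·(1 + W/h).
dₒ = 6.22 mm × (1 + 15600/4.55) = 6.22 × 3429.5714 ≈ 21331.934 mm = 21.3319 m.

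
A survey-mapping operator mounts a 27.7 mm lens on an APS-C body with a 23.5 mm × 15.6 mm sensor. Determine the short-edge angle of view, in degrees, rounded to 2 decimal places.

31.45°

Angle of view α = 2·arctan(h/2f) with h = 15.6 mm and f = 27.7 mm.
h/2f = 0.28159; arctan(0.28159) ≈ 15.7266°, so α ≈ 31.4532°.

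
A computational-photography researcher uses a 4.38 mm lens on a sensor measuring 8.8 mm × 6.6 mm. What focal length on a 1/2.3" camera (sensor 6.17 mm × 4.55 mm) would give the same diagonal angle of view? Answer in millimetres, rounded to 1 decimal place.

3.1 mm

Sensor diagonal = √(8.8² + 6.6²) = √121.0000 ≈ 11.0000 mm.
Sensor diagonal = √(6.17² + 4.55²) = √58.7714 ≈ 7.6663 mm.
Equal angle of view means equal diagonal/f ratio, so f₂ = f₁ · (diagonal₂/diagonal₁) = 4.38 × 7.6663/11.0000.
f₂ = 4.38 × 0.69693 ≈ 3.053 mm.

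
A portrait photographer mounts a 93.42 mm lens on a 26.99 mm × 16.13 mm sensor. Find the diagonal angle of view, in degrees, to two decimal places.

Sensor diagonal = √(26.99² + 16.13²) = √988.6370 ≈ 31.4426 mm.
Angle of view α = 2·arctan(d/2f) with d = 31.4426 mm and f = 93.42 mm.
d/2f = 0.16829; arctan(0.16829) ≈ 9.5526°, so α ≈ 19.1052°.

19.11°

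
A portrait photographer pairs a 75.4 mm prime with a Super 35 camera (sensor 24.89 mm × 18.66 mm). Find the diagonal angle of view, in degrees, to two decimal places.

23.31°

Sensor diagonal = √(24.89² + 18.66²) = √967.7077 ≈ 31.1080 mm.
Angle of view α = 2·arctan(d/2f) with d = 31.1080 mm and f = 75.4 mm.
d/2f = 0.20629; arctan(0.20629) ≈ 11.6558°, so α ≈ 23.3117°.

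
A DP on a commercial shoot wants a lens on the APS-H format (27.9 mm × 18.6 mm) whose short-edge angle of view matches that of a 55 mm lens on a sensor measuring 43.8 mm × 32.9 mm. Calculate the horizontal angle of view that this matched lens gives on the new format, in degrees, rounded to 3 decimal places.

Equal short-edge AOV ⇒ f₂ = f₁ · 18.6/32.9 = 55 × 0.56535 ≈ 31.0942 mm.
Horizontal AOV on the new format = 2·arctan(27.9 / (2 × 31.0942)) = 2·arctan(0.44864) ≈ 48.3255°.

48.325°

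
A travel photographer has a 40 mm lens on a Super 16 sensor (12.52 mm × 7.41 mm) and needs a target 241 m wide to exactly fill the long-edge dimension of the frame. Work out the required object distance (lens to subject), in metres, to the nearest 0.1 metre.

W: 241 m = 241000 mm.
Magnification m = w/W = dᵢ/dₒ; combined with 1/f = 1/dₒ + 1/dᵢ this gives dₒ = f·(1 + W/w).
dₒ = 40 mm × (1 + 241000/12.52) = 40 × 19250.2013 ≈ 770008.051 mm = 770.008 m.

770.0 m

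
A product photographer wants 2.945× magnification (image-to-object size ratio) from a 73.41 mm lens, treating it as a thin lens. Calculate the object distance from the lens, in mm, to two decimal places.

98.34 mm

With m = dᵢ/dₒ and 1/f = 1/dₒ + 1/dᵢ, substituting dᵢ = m·dₒ gives 1/f = (1 + 1/m)/dₒ, hence dₒ = f·(1 + 1/m).
dₒ = 73.41 × (1 + 1/2.945) = 73.41 × 1.33956 ≈ 98.337 mm.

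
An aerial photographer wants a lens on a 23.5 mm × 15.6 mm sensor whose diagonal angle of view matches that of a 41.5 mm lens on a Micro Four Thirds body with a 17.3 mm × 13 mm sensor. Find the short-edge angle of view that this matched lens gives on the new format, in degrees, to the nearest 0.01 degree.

Sensor diagonal = √(17.3² + 13²) = √468.2900 ≈ 21.6400 mm.
Sensor diagonal = √(23.5² + 15.6²) = √795.6100 ≈ 28.2066 mm.
Equal diagonal AOV ⇒ f₂ = f₁ · 28.2066/21.6400 = 41.5 × 1.30344 ≈ 54.0930 mm.
Short-edge AOV on the new format = 2·arctan(15.6 / (2 × 54.0930)) = 2·arctan(0.14420) ≈ 16.4106°.

16.41°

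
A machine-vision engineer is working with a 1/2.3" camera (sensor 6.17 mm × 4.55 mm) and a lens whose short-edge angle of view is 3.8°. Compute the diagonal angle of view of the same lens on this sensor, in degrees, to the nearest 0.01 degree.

From the short-edge AOV: f = 4.55 / (2·tan(1.9°)) = 4.55 / 0.06635 ≈ 68.5790 mm.
Sensor diagonal = √(6.17² + 4.55²) = √58.7714 ≈ 7.6663 mm.
Diagonal AOV = 2·arctan(7.6663 / (2 × 68.5790)) = 2·arctan(0.05589) ≈ 6.3983°.

6.40°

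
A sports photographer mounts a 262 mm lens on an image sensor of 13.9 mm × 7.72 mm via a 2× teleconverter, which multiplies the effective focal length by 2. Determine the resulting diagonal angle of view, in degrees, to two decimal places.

1.74°

Effective focal length f = 262 × 2 = 524 mm.
Sensor diagonal = √(13.9² + 7.72²) = √252.8084 ≈ 15.8999 mm.
α = 2·arctan(15.900 / (2 × 524)) = 2·arctan(0.01517) ≈ 1.7384°.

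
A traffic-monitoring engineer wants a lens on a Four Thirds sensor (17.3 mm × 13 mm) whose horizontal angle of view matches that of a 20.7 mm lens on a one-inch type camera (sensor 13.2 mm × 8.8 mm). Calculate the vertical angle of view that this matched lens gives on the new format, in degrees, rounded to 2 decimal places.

Equal horizontal AOV ⇒ f₂ = f₁ · 17.3/13.2 = 20.7 × 1.31061 ≈ 27.1295 mm.
Vertical AOV on the new format = 2·arctan(13 / (2 × 27.1295)) = 2·arctan(0.23959) ≈ 26.9472°.

26.95°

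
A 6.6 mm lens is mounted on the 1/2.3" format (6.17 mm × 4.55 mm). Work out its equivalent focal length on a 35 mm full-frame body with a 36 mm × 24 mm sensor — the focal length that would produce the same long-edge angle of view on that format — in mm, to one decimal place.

38.5 mm

Equal angle of view means equal width/f ratio, so f₂ = f₁ · (width₂/width₁) = 6.6 × 36/6.17.
f₂ = 6.6 × 5.83468 ≈ 38.509 mm.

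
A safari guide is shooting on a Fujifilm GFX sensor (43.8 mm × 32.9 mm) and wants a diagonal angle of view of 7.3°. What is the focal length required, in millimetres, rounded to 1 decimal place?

429.4 mm

Sensor diagonal = √(43.8² + 32.9²) = √3000.8500 ≈ 54.7800 mm.
From α = 2·arctan(d/2f) we get f = d / (2·tan(α/2)).
With d = 54.7800 mm and α/2 = 3.65°, tan(α/2) ≈ 0.06379, so f ≈ 54.7800 / 0.12758 ≈ 429.3721 mm.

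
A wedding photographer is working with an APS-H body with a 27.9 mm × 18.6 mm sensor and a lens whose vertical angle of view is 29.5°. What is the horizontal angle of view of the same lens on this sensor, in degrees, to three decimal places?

From the vertical AOV: f = 18.6 / (2·tan(14.75°)) = 18.6 / 0.52656 ≈ 35.3239 mm.
Horizontal AOV = 2·arctan(27.9 / (2 × 35.3239)) = 2·arctan(0.39492) ≈ 43.0998°.

43.100°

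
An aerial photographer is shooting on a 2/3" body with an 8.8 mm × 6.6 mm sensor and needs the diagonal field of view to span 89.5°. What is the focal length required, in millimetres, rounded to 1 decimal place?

Sensor diagonal = √(8.8² + 6.6²) = √121.0000 ≈ 11.0000 mm.
From α = 2·arctan(d/2f) we get f = d / (2·tan(α/2)).
With d = 11.0000 mm and α/2 = 44.75°, tan(α/2) ≈ 0.99131, so f ≈ 11.0000 / 1.98262 ≈ 5.5482 mm.

5.5 mm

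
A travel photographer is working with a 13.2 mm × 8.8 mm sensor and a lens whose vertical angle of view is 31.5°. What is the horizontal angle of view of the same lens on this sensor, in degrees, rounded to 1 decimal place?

From the vertical AOV: f = 8.8 / (2·tan(15.75°)) = 8.8 / 0.56406 ≈ 15.6012 mm.
Horizontal AOV = 2·arctan(13.2 / (2 × 15.6012)) = 2·arctan(0.42304) ≈ 45.8610°.

45.9°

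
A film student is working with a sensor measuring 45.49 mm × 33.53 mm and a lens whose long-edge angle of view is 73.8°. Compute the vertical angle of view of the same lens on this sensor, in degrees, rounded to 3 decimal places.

57.922°

From the long-edge AOV: f = 45.49 / (2·tan(36.9°)) = 45.49 / 1.50164 ≈ 30.2935 mm.
Vertical AOV = 2·arctan(33.53 / (2 × 30.2935)) = 2·arctan(0.55342) ≈ 57.9220°.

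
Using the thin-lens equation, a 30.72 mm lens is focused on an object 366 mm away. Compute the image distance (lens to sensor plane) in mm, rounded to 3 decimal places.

33.535 mm

1/dᵢ = 1/f − 1/dₒ = 1/30.72 − 1/366 = 0.0298198 mm⁻¹.
dᵢ = 1/0.0298198 ≈ 33.5347 mm.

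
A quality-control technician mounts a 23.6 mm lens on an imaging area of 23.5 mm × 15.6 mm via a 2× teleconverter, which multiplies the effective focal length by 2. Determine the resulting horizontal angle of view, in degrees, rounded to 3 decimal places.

Effective focal length f = 23.6 × 2 = 47.2 mm.
α = 2·arctan(23.5 / (2 × 47.2)) = 2·arctan(0.24894) ≈ 27.9582°.

27.958°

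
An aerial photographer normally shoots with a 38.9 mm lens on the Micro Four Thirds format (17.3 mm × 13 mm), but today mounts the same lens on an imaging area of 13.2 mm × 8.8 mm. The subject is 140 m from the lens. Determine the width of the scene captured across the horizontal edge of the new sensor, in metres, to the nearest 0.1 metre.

47.5 m

The focal length stays 38.9 mm; the relevant sensor dimension is now w = 13.2 mm. Object distance dₒ = 140 m = 140000 mm.
Thin-lens field width W = w·(dₒ − f)/f = 13.2 × (140000 − 38.9)/38.9 ≈ 47493.227 mm = 47.4932 m.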